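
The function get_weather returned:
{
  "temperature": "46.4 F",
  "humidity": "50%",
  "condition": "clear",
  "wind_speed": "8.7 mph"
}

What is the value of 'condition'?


clear


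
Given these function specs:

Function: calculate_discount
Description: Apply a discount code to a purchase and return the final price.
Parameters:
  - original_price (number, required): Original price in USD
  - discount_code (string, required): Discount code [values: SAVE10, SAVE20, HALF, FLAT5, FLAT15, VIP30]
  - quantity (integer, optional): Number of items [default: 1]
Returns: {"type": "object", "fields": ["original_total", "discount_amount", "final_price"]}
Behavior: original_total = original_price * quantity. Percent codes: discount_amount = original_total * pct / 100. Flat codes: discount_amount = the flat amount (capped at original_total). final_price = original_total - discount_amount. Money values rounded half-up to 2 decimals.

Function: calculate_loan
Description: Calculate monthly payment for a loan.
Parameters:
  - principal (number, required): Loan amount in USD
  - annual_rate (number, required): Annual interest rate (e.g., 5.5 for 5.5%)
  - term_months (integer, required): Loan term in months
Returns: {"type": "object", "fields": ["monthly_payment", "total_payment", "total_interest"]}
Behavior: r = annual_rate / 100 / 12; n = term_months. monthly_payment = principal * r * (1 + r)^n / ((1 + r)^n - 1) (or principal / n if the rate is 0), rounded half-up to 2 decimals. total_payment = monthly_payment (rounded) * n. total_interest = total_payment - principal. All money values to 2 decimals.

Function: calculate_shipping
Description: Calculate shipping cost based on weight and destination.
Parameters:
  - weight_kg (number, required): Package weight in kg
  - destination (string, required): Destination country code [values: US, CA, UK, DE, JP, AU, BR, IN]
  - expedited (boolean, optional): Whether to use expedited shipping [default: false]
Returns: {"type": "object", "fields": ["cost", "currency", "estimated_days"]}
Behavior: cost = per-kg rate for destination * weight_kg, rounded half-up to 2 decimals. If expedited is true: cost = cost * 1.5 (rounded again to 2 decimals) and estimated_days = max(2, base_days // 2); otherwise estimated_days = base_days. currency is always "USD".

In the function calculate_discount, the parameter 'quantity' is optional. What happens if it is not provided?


The calculate_discount spec declares:
  - quantity (integer, optional): Number of items [default: 1]
It defaults to 1


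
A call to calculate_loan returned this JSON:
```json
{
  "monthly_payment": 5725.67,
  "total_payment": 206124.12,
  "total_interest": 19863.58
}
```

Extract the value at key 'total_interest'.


19863.58


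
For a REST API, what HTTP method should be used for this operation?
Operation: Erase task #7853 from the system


GET = read, POST = create, PUT = update/replace, DELETE = remove
This operation is a removal.
DELETE


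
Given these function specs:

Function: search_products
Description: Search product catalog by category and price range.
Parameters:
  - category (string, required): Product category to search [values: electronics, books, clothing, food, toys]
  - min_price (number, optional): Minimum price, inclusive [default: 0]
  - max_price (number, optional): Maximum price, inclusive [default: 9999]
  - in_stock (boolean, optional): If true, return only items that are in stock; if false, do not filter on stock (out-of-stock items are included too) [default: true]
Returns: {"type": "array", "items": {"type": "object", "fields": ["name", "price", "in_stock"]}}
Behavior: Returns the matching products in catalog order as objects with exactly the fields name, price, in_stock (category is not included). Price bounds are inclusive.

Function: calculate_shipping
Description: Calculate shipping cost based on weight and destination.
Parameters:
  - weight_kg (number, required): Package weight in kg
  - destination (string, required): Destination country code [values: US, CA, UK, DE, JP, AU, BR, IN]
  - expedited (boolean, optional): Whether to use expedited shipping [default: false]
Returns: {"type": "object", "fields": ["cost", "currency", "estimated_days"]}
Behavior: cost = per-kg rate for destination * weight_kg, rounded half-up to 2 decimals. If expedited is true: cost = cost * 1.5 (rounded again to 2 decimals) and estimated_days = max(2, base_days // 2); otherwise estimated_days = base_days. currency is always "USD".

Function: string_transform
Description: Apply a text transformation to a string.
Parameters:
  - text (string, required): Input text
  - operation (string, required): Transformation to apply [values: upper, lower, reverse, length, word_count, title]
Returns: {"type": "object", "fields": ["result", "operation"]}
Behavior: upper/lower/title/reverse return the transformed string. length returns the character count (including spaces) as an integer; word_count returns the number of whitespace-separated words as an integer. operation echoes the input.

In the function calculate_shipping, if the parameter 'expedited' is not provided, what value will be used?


The calculate_shipping spec declares:
  - expedited (boolean, optional): Whether to use expedited shipping [default: false]
Default:
false


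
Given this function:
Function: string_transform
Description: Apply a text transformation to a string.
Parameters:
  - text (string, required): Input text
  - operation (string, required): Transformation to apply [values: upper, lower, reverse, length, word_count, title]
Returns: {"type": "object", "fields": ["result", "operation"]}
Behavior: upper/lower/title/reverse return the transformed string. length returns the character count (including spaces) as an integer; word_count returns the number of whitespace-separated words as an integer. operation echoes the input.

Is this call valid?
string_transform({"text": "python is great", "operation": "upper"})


Checking all required parameters present and types match... All valid.
Valid


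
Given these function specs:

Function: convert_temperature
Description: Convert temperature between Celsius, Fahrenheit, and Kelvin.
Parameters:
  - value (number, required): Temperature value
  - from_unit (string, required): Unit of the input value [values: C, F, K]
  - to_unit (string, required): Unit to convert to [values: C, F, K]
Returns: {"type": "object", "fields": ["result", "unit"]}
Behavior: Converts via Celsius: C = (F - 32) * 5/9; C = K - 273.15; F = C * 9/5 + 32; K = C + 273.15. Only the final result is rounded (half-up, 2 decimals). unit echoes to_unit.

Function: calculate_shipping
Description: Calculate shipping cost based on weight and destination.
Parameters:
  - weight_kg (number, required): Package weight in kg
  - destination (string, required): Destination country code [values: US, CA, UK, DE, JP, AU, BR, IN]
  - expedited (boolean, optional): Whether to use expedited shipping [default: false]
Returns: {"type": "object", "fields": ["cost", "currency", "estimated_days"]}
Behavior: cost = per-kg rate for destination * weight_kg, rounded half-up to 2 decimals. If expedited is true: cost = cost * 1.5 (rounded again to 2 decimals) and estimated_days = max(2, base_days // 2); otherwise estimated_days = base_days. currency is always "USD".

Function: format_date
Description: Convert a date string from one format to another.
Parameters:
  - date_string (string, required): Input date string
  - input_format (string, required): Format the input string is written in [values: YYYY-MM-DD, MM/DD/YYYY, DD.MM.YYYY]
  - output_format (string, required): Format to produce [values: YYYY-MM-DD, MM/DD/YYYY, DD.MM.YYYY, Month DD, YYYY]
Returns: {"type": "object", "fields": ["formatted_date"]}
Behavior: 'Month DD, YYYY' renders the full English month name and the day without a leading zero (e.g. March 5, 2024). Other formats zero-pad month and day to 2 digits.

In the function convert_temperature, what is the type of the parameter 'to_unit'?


The convert_temperature spec declares:
  - to_unit (string, required): Unit to convert to [values: C, F, K]
Type:
string


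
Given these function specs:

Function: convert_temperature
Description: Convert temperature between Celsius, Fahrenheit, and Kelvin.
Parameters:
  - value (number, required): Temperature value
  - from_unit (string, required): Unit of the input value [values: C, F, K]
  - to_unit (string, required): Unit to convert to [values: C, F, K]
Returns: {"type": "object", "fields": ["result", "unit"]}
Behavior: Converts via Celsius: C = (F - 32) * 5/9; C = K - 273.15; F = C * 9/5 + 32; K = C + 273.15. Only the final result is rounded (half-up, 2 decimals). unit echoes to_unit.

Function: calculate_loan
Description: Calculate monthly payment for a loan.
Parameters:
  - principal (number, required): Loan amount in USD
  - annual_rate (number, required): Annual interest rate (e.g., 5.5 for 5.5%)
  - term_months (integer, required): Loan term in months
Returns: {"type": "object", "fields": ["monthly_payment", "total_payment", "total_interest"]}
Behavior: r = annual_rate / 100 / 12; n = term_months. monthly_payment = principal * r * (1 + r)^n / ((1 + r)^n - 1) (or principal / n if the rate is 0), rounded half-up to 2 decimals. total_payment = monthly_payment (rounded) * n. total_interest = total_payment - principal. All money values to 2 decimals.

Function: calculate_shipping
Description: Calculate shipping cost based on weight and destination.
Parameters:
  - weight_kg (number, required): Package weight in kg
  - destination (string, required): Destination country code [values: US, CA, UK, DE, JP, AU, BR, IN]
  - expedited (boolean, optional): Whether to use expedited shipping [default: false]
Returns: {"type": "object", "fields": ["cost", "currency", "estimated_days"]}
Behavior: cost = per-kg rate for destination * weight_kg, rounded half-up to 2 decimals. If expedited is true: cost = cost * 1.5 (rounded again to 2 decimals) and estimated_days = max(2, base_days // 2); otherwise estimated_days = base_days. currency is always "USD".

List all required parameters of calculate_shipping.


Parameters of calculate_shipping and their required/optional flag:
  weight_kg: required
  destination: required
  expedited: optional
destination, weight_kg


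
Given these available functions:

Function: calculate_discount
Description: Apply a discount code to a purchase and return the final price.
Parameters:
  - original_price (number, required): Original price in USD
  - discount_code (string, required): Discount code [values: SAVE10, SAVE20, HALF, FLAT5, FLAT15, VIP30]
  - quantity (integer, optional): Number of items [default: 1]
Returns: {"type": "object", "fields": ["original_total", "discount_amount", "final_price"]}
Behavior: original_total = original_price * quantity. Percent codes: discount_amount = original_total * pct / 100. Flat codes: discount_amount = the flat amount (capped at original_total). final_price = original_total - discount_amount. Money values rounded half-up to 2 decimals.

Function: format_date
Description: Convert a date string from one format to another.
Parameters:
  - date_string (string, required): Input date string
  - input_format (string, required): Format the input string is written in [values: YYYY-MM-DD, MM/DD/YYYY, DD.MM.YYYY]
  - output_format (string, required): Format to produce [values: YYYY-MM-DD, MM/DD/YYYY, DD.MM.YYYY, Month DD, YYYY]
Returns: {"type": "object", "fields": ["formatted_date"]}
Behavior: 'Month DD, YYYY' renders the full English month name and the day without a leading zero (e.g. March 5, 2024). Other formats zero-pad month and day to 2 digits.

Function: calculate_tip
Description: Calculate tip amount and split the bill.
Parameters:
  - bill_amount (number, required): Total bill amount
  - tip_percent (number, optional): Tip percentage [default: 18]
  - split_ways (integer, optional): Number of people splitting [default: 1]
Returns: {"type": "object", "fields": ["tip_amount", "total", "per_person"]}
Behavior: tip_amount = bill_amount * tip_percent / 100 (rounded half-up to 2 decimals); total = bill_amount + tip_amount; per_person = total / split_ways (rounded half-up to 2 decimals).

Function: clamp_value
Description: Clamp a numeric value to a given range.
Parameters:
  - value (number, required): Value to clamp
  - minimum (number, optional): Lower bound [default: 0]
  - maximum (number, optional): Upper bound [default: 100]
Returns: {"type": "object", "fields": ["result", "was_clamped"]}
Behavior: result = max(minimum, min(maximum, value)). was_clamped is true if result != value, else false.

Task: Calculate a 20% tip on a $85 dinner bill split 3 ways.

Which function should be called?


The task needs a function whose description is: Calculate tip amount and split the bill.
calculate_tip


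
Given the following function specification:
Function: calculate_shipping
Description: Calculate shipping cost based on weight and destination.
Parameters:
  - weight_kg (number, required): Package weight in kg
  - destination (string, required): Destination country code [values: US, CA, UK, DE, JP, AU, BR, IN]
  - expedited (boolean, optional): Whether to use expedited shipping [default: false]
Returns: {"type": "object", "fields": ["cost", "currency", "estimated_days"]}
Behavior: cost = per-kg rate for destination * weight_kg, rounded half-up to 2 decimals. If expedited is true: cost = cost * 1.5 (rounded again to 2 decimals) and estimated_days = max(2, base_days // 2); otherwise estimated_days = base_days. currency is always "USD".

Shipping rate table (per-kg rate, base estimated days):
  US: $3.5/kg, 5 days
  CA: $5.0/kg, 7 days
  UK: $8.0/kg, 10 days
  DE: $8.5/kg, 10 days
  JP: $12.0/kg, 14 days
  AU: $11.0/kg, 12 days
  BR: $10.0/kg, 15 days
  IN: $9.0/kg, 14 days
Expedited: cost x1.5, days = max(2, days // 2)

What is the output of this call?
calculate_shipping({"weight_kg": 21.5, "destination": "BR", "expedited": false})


Rate for BR: $10.0/kg, base 15 days
cost = 10.0 * 21.5 = 215 -> 215.00
expedited not set/false: estimated_days = 15
Output:
{"cost": 215.0, "currency": "USD", "estimated_days": 15}


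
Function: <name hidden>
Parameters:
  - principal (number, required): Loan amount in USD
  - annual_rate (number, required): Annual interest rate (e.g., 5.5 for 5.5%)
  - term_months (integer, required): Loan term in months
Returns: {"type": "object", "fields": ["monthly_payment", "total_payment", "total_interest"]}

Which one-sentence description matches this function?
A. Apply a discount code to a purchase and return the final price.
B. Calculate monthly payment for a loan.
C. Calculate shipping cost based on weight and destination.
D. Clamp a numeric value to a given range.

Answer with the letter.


Parameters principal, annual_rate, term_months and return ["monthly_payment", "total_payment", "total_interest"] fit: Calculate monthly payment for a loan.
B


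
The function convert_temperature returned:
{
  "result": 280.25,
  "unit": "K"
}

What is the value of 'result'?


280.25


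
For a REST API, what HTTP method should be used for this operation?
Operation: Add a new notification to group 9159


GET = read, POST = create, PUT = update/replace, DELETE = remove
This operation is a create.
POST


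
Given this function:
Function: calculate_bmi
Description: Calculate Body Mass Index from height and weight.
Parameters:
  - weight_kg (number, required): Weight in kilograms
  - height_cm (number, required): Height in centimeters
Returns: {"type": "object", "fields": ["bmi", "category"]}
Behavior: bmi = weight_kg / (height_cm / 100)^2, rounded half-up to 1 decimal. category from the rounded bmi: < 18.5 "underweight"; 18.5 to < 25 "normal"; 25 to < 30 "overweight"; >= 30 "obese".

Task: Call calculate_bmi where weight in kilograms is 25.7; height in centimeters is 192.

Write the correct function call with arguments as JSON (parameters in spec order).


Mapping each described value to its parameter name:
  'Weight in kilograms' -> weight_kg = 25.7
  'Height in centimeters' -> height_cm = 192
calculate_bmi({"weight_kg": 25.7, "height_cm": 192})


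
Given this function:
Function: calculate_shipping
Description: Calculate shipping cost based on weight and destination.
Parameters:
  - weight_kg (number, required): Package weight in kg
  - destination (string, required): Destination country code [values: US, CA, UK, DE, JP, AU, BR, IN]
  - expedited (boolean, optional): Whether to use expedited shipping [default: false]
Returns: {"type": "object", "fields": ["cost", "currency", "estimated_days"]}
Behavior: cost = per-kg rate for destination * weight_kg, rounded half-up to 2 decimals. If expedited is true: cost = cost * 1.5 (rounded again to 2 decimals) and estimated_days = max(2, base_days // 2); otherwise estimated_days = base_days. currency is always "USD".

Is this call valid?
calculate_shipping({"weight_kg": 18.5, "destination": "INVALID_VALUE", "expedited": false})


Checking parameter values...
Parameter 'destination' has value 'INVALID_VALUE' not in allowed: US, CA, UK, DE, JP, AU, BR, IN
Invalid - 'destination' must be one of US, CA, UK, DE, JP, AU, BR, IN


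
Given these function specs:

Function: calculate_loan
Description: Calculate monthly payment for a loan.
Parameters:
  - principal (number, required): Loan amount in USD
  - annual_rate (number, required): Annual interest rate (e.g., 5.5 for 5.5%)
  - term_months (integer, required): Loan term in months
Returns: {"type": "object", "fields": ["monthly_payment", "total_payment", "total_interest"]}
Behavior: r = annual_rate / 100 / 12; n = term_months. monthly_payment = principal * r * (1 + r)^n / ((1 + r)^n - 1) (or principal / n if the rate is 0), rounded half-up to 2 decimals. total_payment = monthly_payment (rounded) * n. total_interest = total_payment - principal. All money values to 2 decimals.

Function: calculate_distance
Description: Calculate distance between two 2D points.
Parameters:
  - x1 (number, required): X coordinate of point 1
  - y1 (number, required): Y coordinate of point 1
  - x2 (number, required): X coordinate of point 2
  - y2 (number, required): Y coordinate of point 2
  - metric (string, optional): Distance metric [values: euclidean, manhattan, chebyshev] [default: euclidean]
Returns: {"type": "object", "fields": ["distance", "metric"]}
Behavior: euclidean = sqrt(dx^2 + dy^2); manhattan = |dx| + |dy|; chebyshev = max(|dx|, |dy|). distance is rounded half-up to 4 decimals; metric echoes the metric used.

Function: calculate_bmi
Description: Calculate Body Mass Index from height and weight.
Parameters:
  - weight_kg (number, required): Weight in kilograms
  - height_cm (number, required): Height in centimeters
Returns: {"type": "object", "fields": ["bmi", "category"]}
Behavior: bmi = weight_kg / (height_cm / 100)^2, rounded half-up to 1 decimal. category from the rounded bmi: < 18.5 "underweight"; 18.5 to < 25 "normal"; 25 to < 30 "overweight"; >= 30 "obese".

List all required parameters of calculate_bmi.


Parameters of calculate_bmi and their required/optional flag:
  weight_kg: required
  height_cm: required
height_cm, weight_kg


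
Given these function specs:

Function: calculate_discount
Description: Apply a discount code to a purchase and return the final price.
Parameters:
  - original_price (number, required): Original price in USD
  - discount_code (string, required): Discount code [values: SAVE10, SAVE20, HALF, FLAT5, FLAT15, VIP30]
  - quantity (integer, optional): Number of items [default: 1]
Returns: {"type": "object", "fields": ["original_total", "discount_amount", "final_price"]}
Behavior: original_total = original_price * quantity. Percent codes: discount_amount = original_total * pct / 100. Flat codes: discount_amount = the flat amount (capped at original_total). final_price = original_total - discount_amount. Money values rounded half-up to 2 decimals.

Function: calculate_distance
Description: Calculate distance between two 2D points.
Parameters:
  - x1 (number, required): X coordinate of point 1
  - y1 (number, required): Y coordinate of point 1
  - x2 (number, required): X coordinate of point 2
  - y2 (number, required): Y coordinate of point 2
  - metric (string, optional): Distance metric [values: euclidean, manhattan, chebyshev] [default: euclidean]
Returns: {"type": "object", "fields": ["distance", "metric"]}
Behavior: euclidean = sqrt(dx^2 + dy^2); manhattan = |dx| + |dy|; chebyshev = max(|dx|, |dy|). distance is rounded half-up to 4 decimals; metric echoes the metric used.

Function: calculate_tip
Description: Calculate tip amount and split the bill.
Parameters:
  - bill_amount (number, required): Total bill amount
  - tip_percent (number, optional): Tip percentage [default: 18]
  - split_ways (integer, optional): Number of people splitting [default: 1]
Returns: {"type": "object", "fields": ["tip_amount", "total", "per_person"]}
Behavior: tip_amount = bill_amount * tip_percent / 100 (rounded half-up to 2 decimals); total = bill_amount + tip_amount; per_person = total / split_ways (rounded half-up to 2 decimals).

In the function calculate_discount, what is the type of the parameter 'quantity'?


The calculate_discount spec declares:
  - quantity (integer, optional): Number of items [default: 1]
Type:
integer


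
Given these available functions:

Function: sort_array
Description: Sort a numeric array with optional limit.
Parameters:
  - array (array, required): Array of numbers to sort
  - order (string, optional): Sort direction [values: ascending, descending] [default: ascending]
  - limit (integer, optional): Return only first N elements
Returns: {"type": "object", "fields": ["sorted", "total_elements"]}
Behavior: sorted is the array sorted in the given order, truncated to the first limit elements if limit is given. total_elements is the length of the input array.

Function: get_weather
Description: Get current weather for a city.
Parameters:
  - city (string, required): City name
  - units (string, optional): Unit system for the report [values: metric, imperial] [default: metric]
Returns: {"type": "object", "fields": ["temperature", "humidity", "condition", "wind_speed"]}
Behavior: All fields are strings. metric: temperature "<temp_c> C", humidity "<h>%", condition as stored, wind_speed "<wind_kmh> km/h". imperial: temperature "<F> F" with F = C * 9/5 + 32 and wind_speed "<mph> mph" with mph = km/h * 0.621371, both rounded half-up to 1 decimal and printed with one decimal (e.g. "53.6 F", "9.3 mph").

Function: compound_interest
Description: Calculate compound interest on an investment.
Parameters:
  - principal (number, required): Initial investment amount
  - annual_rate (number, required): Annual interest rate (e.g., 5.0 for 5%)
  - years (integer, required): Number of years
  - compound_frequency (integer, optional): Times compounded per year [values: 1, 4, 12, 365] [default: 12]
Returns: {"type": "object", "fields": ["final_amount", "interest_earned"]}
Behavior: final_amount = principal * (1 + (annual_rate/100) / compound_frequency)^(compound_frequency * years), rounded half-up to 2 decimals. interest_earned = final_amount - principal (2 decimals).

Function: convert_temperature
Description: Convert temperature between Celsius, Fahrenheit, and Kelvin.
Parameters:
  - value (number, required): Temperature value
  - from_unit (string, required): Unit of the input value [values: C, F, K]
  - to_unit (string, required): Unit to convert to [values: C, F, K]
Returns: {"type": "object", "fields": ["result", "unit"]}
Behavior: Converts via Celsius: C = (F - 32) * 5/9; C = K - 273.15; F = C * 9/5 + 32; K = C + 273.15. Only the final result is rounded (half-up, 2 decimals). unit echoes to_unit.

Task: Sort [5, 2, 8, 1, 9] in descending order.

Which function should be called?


The task needs a function whose description is: Sort a numeric array with optional limit.
sort_array


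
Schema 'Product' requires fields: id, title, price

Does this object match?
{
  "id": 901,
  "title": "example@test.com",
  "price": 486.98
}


Checking required fields... All present.
Valid - all required fields present


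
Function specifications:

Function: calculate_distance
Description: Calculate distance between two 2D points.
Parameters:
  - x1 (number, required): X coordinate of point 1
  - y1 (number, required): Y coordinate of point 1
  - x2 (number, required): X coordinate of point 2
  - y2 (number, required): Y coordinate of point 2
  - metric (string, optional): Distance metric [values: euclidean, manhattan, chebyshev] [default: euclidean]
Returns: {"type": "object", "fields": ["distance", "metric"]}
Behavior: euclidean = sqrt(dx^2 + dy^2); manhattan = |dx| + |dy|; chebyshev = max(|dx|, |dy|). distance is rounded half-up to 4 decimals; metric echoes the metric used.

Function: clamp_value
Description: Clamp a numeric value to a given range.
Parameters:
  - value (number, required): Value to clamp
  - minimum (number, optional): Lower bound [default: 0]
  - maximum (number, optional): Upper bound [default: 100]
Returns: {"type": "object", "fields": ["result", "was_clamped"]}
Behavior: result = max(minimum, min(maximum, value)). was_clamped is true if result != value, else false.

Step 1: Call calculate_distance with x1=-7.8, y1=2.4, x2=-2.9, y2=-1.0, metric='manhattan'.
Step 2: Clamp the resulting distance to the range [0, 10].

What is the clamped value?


Step 1: calculate_distance (manhattan)
  |dx| = |-2.9 - -7.8| = 4.9; |dy| = |-1 - 2.4| = 3.4
  manhattan: 4.9 + 3.4 = 8.3
  Round to 4 decimals: 8.3
  -> distance = 8.3
Step 2: clamp_value(value=8.3, minimum=0, maximum=10)
  result = max(0, min(10, 8.3)) = max(0, 8.3) = 8.3
  was_clamped = (8.3 != 8.3) = false
  -> result = 8.3
8.3


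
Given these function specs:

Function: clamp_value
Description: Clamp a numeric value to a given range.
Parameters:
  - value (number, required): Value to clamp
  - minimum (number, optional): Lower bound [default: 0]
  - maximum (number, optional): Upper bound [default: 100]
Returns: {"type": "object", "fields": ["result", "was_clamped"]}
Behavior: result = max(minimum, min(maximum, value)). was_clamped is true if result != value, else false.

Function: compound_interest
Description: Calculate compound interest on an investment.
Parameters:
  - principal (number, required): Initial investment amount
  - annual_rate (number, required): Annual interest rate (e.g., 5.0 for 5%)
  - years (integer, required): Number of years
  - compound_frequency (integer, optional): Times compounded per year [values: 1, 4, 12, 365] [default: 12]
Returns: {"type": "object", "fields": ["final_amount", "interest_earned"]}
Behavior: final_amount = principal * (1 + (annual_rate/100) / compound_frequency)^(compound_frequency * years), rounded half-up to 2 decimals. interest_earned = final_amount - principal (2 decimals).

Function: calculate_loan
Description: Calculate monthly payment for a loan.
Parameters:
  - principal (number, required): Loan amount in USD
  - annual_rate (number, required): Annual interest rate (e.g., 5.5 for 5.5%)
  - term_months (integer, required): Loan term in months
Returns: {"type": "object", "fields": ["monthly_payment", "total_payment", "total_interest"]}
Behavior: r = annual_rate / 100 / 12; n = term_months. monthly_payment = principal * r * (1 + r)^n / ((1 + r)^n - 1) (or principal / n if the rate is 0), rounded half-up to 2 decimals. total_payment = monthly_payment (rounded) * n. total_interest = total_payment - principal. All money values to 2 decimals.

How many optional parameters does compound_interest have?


Parameters of compound_interest: principal (required), annual_rate (required), years (required), compound_frequency (optional)
Optional count:
1


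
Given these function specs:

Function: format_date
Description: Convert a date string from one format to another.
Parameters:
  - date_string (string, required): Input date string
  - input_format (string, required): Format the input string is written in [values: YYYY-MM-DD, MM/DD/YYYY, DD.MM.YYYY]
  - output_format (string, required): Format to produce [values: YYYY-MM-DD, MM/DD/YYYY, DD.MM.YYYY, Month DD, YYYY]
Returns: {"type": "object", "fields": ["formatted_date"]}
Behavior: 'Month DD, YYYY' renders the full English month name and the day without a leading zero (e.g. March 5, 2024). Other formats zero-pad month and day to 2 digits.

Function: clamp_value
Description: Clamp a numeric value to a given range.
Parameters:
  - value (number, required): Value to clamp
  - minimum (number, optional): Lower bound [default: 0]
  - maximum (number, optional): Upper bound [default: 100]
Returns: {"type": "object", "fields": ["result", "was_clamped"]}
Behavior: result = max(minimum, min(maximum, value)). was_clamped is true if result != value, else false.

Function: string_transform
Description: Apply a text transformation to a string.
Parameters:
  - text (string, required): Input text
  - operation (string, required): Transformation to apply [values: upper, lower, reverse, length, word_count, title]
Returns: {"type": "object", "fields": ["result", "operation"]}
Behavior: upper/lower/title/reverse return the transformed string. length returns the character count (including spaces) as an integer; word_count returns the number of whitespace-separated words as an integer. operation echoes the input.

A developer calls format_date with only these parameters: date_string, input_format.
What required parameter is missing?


Required parameters: date_string, input_format, output_format
Provided: date_string, input_format
Missing: output_format
output_format


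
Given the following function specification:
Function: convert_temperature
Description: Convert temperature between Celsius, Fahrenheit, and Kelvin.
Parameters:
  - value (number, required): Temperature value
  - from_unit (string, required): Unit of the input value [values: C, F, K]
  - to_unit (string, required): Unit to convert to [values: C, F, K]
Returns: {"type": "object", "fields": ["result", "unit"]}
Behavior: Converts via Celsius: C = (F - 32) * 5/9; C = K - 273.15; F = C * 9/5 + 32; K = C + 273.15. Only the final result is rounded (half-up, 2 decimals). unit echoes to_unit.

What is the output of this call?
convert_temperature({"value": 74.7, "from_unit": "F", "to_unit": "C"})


To C: (74.7 - 32) * 5/9 = 23.722222
Target is C: 23.722222
Round to 2 decimals: 23.72
Output:
{"result": 23.72, "unit": "C"}


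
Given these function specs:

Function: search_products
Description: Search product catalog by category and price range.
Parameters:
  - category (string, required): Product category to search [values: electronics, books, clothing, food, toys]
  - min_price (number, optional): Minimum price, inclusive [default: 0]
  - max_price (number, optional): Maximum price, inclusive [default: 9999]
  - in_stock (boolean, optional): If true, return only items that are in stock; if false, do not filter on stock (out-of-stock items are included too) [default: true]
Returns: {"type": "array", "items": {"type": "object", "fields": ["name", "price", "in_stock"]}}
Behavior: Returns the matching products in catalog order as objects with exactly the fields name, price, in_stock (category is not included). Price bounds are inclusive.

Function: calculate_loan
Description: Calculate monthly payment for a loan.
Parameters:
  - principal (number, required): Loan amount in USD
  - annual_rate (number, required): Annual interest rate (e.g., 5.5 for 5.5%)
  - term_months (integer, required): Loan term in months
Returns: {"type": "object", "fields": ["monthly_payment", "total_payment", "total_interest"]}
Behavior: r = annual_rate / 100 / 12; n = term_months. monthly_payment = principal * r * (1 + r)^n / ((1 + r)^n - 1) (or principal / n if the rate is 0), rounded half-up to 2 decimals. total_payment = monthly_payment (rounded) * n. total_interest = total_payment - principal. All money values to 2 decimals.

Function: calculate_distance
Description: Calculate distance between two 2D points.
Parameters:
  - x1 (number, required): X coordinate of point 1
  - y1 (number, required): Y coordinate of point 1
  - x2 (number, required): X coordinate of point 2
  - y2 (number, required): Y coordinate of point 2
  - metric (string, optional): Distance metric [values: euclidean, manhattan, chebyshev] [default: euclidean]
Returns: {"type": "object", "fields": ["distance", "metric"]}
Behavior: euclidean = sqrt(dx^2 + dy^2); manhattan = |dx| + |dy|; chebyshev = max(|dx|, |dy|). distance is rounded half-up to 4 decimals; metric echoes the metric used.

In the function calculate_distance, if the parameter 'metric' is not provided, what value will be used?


The calculate_distance spec declares:
  - metric (string, optional): Distance metric [values: euclidean, manhattan, chebyshev] [default: euclidean]
Default:
euclidean


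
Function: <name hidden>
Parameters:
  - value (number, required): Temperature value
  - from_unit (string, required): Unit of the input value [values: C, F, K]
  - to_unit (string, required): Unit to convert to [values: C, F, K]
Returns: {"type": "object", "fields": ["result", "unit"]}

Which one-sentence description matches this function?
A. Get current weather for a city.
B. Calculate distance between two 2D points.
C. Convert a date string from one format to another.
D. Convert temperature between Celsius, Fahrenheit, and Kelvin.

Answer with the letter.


Parameters value, from_unit, to_unit and return ["result", "unit"] fit: Convert temperature between Celsius, Fahrenheit, and Kelvin.
D


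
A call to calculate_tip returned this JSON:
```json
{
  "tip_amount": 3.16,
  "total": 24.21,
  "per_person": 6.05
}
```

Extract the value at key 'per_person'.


6.05


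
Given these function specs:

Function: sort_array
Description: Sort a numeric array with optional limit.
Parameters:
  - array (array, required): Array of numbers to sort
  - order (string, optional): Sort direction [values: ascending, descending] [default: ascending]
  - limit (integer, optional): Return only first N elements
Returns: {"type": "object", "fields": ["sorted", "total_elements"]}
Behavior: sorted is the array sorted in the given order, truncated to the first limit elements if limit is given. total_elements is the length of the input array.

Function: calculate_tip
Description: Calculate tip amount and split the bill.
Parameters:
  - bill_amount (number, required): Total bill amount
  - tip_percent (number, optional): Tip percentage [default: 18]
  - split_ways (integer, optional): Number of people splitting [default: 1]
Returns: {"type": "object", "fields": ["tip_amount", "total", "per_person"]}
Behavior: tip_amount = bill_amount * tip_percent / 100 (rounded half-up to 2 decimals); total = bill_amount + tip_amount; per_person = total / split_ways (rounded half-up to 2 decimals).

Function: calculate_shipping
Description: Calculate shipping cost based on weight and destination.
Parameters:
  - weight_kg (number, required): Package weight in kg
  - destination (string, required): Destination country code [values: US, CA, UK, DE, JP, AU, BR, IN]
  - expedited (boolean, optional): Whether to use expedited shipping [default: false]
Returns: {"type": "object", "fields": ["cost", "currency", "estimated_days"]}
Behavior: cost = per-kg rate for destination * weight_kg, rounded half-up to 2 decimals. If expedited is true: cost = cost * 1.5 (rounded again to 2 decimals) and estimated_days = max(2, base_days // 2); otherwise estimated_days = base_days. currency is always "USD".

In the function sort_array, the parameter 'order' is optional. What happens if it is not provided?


The sort_array spec declares:
  - order (string, optional): Sort direction [values: ascending, descending] [default: ascending]
It defaults to ascending


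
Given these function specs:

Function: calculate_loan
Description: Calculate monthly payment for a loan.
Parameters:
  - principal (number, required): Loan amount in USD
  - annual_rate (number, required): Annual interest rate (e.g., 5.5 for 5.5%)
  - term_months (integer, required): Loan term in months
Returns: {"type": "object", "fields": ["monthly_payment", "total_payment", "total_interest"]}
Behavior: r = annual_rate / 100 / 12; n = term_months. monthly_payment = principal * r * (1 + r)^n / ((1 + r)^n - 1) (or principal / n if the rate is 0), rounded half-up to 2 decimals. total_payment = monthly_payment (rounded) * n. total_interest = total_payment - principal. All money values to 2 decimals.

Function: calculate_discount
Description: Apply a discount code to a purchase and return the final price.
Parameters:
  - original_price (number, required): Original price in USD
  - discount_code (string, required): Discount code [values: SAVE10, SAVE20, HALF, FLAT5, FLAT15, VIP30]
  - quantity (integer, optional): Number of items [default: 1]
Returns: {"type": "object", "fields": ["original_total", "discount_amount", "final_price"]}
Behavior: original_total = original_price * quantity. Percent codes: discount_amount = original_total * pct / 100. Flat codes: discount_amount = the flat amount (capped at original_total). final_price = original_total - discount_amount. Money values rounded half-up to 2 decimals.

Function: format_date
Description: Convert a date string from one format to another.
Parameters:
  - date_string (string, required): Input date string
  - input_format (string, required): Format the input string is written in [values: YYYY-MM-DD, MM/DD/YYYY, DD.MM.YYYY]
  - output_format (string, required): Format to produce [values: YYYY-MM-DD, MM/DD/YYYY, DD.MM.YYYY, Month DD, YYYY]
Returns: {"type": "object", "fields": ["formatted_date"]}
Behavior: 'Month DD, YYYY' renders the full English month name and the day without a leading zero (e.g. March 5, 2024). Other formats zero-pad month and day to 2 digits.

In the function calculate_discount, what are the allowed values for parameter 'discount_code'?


The calculate_discount spec declares:
  - discount_code (string, required): Discount code [values: SAVE10, SAVE20, HALF, FLAT5, FLAT15, VIP30]
Allowed values:
SAVE10, SAVE20, HALF, FLAT5, FLAT15, VIP30


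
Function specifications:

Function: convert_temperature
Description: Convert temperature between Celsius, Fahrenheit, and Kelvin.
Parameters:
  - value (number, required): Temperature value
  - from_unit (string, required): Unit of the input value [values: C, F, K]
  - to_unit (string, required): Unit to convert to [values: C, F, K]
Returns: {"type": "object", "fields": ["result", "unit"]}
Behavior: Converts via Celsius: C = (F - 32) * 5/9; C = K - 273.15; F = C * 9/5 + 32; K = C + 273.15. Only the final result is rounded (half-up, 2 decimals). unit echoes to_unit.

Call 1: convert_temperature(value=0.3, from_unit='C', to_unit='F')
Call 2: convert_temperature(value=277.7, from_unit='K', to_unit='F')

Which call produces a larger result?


Call 1:
  Input already in C: 0.3
  To F: 0.3 * 9/5 + 32 = 32.54
  Round to 2 decimals: 32.54
  -> 32.54 F
Call 2:
  To C: 277.7 - 273.15 = 4.55
  To F: 4.55 * 9/5 + 32 = 40.19
  Round to 2 decimals: 40.19
  -> 40.19 F
Call 2 (40.19 F)


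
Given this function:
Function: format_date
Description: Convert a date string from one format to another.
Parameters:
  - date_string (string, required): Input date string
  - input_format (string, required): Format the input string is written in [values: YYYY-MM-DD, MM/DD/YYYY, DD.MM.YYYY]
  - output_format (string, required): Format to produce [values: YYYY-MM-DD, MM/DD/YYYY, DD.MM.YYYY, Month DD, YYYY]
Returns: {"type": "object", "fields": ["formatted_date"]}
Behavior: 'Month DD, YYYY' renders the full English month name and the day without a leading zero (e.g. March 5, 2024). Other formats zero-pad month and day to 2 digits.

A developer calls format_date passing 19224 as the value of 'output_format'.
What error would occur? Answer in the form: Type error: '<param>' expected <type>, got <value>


Spec: 'output_format' is declared as string; 19224 is an integer.
Type error: 'output_format' expected string, got 19224


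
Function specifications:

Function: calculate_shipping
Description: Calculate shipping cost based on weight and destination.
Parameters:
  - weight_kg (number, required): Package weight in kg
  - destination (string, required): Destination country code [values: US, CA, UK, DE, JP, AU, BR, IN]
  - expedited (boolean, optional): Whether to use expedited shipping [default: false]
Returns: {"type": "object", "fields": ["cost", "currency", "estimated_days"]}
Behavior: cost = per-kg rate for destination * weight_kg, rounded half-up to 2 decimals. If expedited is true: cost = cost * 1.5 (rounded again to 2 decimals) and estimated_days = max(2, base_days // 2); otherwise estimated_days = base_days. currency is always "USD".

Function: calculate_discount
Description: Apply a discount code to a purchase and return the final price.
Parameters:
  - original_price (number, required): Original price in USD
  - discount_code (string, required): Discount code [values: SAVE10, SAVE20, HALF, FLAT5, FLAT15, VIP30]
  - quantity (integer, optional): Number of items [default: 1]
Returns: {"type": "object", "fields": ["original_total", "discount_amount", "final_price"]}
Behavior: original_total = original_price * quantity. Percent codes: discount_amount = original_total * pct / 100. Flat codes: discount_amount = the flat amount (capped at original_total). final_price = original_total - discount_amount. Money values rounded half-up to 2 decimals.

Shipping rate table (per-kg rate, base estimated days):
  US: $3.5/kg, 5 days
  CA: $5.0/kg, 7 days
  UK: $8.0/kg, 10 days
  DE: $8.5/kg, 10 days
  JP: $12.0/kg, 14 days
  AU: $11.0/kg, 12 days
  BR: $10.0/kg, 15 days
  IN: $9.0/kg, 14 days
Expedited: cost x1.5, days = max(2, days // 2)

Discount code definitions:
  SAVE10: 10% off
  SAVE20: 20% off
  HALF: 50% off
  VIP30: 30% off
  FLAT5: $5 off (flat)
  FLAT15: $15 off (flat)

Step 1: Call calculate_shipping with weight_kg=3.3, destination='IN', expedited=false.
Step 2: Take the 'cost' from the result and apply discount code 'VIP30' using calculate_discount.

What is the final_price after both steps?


Step 1: calculate_shipping(weight_kg=3.3, destination=IN, expedited=false)
  Rate for IN: $9.0/kg, base 14 days
  cost = 9.0 * 3.3 = 29.7 -> 29.70
  expedited not set/false: estimated_days = 14
  -> cost = 29.70 USD
Step 2: calculate_discount(original_price=29.7, discount_code=VIP30, quantity=1)
  original_total = 29.7 * 1 = 29.70
  VIP30 = 30% off: discount_amount = 29.70 * 30/100 = 8.91 -> 8.91
  final_price = 29.70 - 8.91 = 20.79
  -> final_price = 20.79
$20.79
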